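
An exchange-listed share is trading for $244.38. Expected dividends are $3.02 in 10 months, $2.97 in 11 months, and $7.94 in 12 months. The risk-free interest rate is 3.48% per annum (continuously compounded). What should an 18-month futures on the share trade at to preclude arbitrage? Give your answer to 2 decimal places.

$243.27

PV(dividends) I = 3.02·e^(−0.0348·10/12) + 2.97·e^(−0.0348·11/12) + 7.94·e^(−0.0348·12/12)
I = 2.9337 + 2.8768 + 7.6684 = 13.4789
F = (S − I)·e^(rT) = (244.38 − 13.4789) · e^(0.0348·18/12)
= 230.9011 · e^0.052200 = 230.9011 × 1.053586 = $243.27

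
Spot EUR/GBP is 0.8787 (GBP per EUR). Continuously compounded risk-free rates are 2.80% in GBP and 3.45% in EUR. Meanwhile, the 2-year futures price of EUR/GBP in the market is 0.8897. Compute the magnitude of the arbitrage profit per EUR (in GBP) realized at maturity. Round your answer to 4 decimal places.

0.0223 per EUR (in GBP)

Fair futures: F* = S·e^(carry·T), with carry = (r_GBP − r_EUR) = 0.0280 − 0.0345 = -0.0065
F* = 0.8787 · e^(-0.0065 × 2) = 0.8787 · e^-0.013000 = 0.8787 × 0.987084 = 0.8674
Market 0.8897 > fair 0.8674: forward overpriced → cash-and-carry (buy spot, short the forward).
At maturity, profit = |F_mkt − F*| = |0.8897 − 0.8674| = 0.0223 per EUR (in GBP)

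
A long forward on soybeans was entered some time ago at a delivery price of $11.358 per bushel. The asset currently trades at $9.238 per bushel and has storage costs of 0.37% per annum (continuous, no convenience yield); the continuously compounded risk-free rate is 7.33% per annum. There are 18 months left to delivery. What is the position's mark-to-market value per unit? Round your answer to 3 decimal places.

Current fair forward for the remaining 18 months: F = S·e^((r + u)·T), (r + u) = 0.0733 + 0.0037 = 0.0770
F = 9.238 · e^(0.0770 × 18/12) = 9.238 × 1.122435 = 10.3691
Value of long forward = (F − K)·e^(−rT) = (10.3691 − 11.358) · e^(−0.0733·18/12)
= -0.9889 × 0.895879 = -0.886

-$0.886 per bushel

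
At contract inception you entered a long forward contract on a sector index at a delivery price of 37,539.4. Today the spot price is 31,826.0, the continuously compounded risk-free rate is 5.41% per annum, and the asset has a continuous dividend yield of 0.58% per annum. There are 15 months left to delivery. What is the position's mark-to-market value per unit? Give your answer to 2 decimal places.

-3488.64

Current fair forward for the remaining 15 months: F = S·e^((r − q)·T), (r − q) = 0.0541 − 0.0058 = 0.0483
F = 31826.0 · e^(0.0483 × 15/12) = 31826.0 × 1.06223481 = 33806.6851
Value of long forward = (F − K)·e^(−rT) = (33806.6851 − 37539.4) · e^(−0.0541·15/12)
= -3732.7149 × 0.93461089 = -3488.64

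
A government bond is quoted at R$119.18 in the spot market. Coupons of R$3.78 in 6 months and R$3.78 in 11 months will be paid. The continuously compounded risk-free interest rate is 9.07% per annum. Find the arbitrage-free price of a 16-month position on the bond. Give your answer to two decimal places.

PV(coupons) I = 3.78·e^(−0.0907·6/12) + 3.78·e^(−0.0907·11/12)
I = 3.6124 + 3.4784 = 7.0908
F = (S − I)·e^(rT) = (119.18 − 7.0908) · e^(0.0907·16/12)
= 112.0892 · e^0.120933 = 112.0892 × 1.128549 = R$126.50

R$126.50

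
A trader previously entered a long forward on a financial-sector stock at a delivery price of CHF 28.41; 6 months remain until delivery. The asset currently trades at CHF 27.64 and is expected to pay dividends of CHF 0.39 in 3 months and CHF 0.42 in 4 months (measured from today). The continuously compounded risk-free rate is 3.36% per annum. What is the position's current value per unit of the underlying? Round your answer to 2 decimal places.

PV(remaining dividends) I = 0.39·e^(−0.0336·3/12) + 0.42·e^(−0.0336·4/12) = 0.8021
Current forward F = (S − I)·e^(rT) = (27.64 − 0.8021)·e^(0.0336·6/12) = 26.8379 × 1.016942 = 27.2926
Value (long) = (F − K)·e^(−rT) = (27.2926 − 28.41) × 0.983340 = -1.0988
Value = -CHF 1.10

-CHF 1.10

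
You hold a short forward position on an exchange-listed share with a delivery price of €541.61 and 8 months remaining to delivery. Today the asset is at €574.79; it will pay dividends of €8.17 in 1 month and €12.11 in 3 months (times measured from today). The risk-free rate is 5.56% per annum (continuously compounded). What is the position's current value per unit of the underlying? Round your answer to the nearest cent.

PV(remaining dividends) I = 8.17·e^(−0.0556·1/12) + 12.11·e^(−0.0556·3/12) = 20.0751
Current forward F = (S − I)·e^(rT) = (574.79 − 20.0751)·e^(0.0556·8/12) = 554.7149 × 1.037762 = 575.6620
Value (long) = (F − K)·e^(−rT) = (575.6620 − 541.61) × 0.963612 = 32.8129
Short position value = −(long value) = -€32.81

-€32.81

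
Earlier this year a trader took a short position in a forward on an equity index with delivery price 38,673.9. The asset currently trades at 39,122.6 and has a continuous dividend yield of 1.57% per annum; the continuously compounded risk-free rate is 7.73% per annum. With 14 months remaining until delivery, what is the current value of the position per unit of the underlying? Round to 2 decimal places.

Current fair forward for the remaining 14 months: F = S·e^((r − q)·T), (r − q) = 0.0773 − 0.0157 = 0.0616
F = 39122.6 · e^(0.0616 × 14/12) = 39122.6 × 1.07451207 = 42037.7059
Value of long forward = (F − K)·e^(−rT) = (42037.7059 − 38673.9) · e^(−0.0773·14/12)
= 3363.8059 × 0.91376365 = 3073.72
Short position value = −(long value) = -3073.72

-3073.72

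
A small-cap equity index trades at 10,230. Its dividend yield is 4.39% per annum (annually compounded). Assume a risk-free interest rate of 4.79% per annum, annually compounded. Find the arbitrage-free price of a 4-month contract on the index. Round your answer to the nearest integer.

F = S · (1+r)^T / (1+q)^T
= 10230 × 1.015718 / 1.014424 = 10230 × 1.001276
F = 10,243

10,243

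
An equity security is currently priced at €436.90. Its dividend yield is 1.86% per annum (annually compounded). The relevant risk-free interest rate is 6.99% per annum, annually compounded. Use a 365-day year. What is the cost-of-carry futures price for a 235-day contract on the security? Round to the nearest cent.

€450.94

F = S · (1+r)^T / (1+q)^T
= 436.90 × 1.044461 / 1.011936 = 436.90 × 1.032141
F = €450.94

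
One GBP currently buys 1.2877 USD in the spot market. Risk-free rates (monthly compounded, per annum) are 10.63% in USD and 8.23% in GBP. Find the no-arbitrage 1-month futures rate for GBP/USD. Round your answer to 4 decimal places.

By covered interest parity, F = S · (1+r_USD/12)^(12T) / (1+r_GBP/12)^(12T)
= 1.2877 × 1.008858 / 1.006858 = 1.2877 × 1.001986
F = 1.2903 USD per GBP

1.2903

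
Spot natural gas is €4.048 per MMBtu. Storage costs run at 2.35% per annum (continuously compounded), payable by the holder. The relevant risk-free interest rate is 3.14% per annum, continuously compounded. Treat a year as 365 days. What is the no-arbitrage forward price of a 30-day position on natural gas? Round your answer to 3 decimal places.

€4.066 per MMBtu

Net carry = r + u − y = 0.0314 + 0.0235 − 0.0000 = 0.0549
F = S·e^((r+u−y)T) = 4.048 · e^(0.0549 × 30/365) = 4.048 · e^0.004512
= 4.048 × 1.004522 = €4.066 per MMBtu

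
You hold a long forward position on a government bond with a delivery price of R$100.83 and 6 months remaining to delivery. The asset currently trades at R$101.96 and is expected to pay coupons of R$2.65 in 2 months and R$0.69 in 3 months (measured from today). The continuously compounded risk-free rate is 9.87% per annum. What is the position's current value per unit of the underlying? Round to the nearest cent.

PV(remaining coupons) I = 2.65·e^(−0.0987·2/12) + 0.69·e^(−0.0987·3/12) = 3.2799
Current forward F = (S − I)·e^(rT) = (101.96 − 3.2799)·e^(0.0987·6/12) = 98.6801 × 1.050588 = 103.6721
Value (long) = (F − K)·e^(−rT) = (103.6721 − 100.83) × 0.951848 = 2.7052
Value = R$2.71

R$2.71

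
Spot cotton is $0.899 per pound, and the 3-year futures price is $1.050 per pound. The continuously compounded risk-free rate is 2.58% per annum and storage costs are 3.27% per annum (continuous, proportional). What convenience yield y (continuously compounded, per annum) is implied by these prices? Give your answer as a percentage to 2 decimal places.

0.67%

F = S·e^((r+u−y)T) ⇒ (r+u−y) = ln(F/S)/T
ln(1.050/0.899) = 0.155262; /T ⇒ 0.051754
y = r + u − ln(F/S)/T = 0.0258 + 0.0327 − 0.051754 = 0.006746
y = 0.67%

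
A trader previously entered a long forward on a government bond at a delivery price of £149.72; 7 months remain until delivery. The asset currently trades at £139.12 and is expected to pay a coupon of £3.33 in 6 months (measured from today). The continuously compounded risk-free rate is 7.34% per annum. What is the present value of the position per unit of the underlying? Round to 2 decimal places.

-£7.53

PV(remaining coupons) I = 3.33·e^(−0.0734·6/12) = 3.2100
Current forward F = (S − I)·e^(rT) = (139.12 − 3.2100)·e^(0.0734·7/12) = 135.9100 × 1.043747 = 141.8557
Value (long) = (F − K)·e^(−rT) = (141.8557 − 149.72) × 0.958087 = -7.5347
Value = -£7.53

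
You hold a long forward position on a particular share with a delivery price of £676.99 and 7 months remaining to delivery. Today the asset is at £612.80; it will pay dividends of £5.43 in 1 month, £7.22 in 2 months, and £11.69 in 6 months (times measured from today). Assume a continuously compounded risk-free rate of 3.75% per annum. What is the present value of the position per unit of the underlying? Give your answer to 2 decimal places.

PV(remaining dividends) I = 5.43·e^(−0.0375·1/12) + 7.22·e^(−0.0375·2/12) + 11.69·e^(−0.0375·6/12) = 24.0609
Current forward F = (S − I)·e^(rT) = (612.80 − 24.0609)·e^(0.0375·7/12) = 588.7391 × 1.022116 = 601.7597
Value (long) = (F − K)·e^(−rT) = (601.7597 − 676.99) × 0.978363 = -73.6025
Value = -£73.60

-£73.60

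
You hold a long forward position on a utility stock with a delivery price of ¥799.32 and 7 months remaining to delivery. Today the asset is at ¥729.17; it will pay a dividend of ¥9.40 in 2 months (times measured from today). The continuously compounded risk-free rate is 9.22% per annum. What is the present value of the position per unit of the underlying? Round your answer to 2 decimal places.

PV(remaining dividends) I = 9.40·e^(−0.0922·2/12) = 9.2567
Current forward F = (S − I)·e^(rT) = (729.17 − 9.2567)·e^(0.0922·7/12) = 719.9133 × 1.055256 = 759.6928
Value (long) = (F − K)·e^(−rT) = (759.6928 − 799.32) × 0.947637 = -37.5522
Value = -¥37.55

-¥37.55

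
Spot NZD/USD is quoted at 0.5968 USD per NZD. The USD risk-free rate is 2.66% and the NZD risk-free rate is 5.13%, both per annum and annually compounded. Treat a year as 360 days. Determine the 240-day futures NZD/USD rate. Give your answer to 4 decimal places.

0.5874

By covered interest parity, F = S · (1+r_USD)^T / (1+r_NZD)^T
= 0.5968 × 1.017656 / 1.033914 = 0.5968 × 0.984275
F = 0.5874 USD per NZD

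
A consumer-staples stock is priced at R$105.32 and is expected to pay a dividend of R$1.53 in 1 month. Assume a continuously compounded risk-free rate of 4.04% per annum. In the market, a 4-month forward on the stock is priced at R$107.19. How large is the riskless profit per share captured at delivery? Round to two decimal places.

PV(dividends) I = 1.53·e^(−0.0404·1/12) = 1.5249
Fair forward F* = (S − I)·e^(rT) = (105.32 − 1.5249)·e^0.013467 = 103.7951 × 1.013558 = 105.2024
Market R$107.19 > fair 105.2024: forward overpriced → cash-and-carry (borrow at r, buy the stock and collect the dividends, short the forward).
Profit at T = |F_mkt − F*| = |107.19 − 105.2024| = R$1.99 per share

R$1.99 per share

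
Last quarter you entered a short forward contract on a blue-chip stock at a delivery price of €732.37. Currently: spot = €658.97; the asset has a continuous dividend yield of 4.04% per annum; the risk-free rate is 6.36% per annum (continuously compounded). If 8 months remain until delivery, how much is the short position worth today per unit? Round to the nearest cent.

€60.51

Current fair forward for the remaining 8 months: F = S·e^((r − q)·T), (r − q) = 0.0636 − 0.0404 = 0.0232
F = 658.97 · e^(0.0232 × 8/12) = 658.97 × 1.015587 = 669.2414
Value of long forward = (F − K)·e^(−rT) = (669.2414 − 732.37) · e^(−0.0636·8/12)
= -63.1286 × 0.958486 = -60.51
Short position value = −(long value) = €60.51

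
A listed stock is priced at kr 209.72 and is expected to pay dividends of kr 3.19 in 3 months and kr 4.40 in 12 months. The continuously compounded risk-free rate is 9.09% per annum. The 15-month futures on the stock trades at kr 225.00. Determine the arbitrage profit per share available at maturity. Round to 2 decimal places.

kr 1.96 per share

PV(dividends) I = 3.19·e^(−0.0909·3/12) + 4.40·e^(−0.0909·12/12) = 7.1360
Fair futures F* = (S − I)·e^(rT) = (209.72 − 7.1360)·e^0.113625 = 202.5840 × 1.120332 = 226.9613
Market kr 225.00 < fair 226.9613: forward underpriced → reverse cash-and-carry (short the stock, invest proceeds at r, pay the dividends, go long the forward).
Profit at T = |F_mkt − F*| = |225.00 − 226.9613| = kr 1.96 per share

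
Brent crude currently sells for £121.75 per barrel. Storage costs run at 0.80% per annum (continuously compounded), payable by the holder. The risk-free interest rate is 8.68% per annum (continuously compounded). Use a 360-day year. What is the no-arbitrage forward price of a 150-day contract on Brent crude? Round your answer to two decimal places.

Net carry = r + u − y = 0.0868 + 0.0080 − 0.0000 = 0.0948
F = S·e^((r+u−y)T) = 121.75 · e^(0.0948 × 150/360) = 121.75 · e^0.039500
= 121.75 × 1.040290 = £126.66 per barrel

£126.66 per barrel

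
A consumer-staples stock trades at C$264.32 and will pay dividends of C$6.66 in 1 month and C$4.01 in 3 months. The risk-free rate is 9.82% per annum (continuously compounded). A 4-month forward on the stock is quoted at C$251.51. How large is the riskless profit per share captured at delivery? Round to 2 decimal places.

PV(dividends) I = 6.66·e^(−0.0982·1/12) + 4.01·e^(−0.0982·3/12) = 10.5185
Fair forward F* = (S − I)·e^(rT) = (264.32 − 10.5185)·e^0.032733 = 253.8015 × 1.033275 = 262.2467
Market C$251.51 < fair 262.2467: forward underpriced → reverse cash-and-carry (short the stock, invest proceeds at r, pay the dividends, go long the forward).
Profit at T = |F_mkt − F*| = |251.51 − 262.2467| = C$10.74 per share

C$10.74 per share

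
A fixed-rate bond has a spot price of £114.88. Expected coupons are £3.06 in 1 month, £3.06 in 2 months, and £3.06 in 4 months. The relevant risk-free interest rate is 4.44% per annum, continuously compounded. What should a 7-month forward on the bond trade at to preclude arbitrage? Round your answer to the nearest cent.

PV(coupons) I = 3.06·e^(−0.0444·1/12) + 3.06·e^(−0.0444·2/12) + 3.06·e^(−0.0444·4/12)
I = 3.0487 + 3.0374 + 3.0150 = 9.1011
F = (S − I)·e^(rT) = (114.88 − 9.1011) · e^(0.0444·7/12)
= 105.7789 · e^0.025900 = 105.7789 × 1.026238 = £108.55

£108.55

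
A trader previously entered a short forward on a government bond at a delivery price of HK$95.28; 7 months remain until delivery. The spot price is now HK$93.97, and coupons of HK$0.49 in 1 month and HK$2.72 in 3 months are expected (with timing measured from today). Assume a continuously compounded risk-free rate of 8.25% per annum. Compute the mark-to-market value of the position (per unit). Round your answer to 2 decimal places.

-HK$0.02

PV(remaining coupons) I = 0.49·e^(−0.0825·1/12) + 2.72·e^(−0.0825·3/12) = 3.1511
Current forward F = (S − I)·e^(rT) = (93.97 − 3.1511)·e^(0.0825·7/12) = 90.8189 × 1.049302 = 95.2965
Value (long) = (F − K)·e^(−rT) = (95.2965 − 95.28) × 0.953015 = 0.0157
Short position value = −(long value) = -HK$0.02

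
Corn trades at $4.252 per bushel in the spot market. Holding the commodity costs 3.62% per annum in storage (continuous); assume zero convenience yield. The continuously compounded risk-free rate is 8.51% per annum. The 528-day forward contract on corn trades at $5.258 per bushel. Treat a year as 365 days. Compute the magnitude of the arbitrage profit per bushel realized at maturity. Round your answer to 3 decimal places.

Fair forward: F* = S·e^(carry·T), with carry = (r + u) = 0.0851 + 0.0362 = 0.1213
F* = 4.252 · e^(0.1213 × 528/365) = 4.252 · e^0.175470 = 4.252 × 1.191806 = $5.0676
Market $5.258 > fair $5.0676: forward overpriced → cash-and-carry (buy spot, short the forward).
At maturity, profit = |F_mkt − F*| = |5.258 − 5.0676| = $0.190 per bushel

$0.190 per bushel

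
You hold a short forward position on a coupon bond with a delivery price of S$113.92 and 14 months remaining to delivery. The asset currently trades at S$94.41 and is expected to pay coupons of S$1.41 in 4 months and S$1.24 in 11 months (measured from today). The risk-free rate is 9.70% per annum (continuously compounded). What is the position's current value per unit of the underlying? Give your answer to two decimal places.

S$9.82

PV(remaining coupons) I = 1.41·e^(−0.0970·4/12) + 1.24·e^(−0.0970·11/12) = 2.4996
Current forward F = (S − I)·e^(rT) = (94.41 − 2.4996)·e^(0.0970·14/12) = 91.9104 × 1.119819 = 102.9230
Value (long) = (F − K)·e^(−rT) = (102.9230 − 113.92) × 0.893002 = -9.8203
Short position value = −(long value) = S$9.82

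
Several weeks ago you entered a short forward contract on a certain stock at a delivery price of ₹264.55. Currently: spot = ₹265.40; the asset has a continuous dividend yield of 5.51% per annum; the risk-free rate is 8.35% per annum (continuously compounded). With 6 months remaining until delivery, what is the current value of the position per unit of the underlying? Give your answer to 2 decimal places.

-₹4.46

Current fair forward for the remaining 6 months: F = S·e^((r − q)·T), (r − q) = 0.0835 − 0.0551 = 0.0284
F = 265.40 · e^(0.0284 × 6/12) = 265.40 × 1.014301 = 269.1955
Value of long forward = (F − K)·e^(−rT) = (269.1955 − 264.55) · e^(−0.0835·6/12)
= 4.6455 × 0.959110 = 4.46
Short position value = −(long value) = -₹4.46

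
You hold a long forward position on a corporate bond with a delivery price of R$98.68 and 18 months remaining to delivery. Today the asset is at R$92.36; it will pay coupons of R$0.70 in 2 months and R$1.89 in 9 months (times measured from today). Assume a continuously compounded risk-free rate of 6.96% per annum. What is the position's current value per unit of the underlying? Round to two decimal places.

R$0.98

PV(remaining coupons) I = 0.70·e^(−0.0696·2/12) + 1.89·e^(−0.0696·9/12) = 2.4858
Current forward F = (S − I)·e^(rT) = (92.36 − 2.4858)·e^(0.0696·18/12) = 89.8742 × 1.110044 = 99.7643
Value (long) = (F − K)·e^(−rT) = (99.7643 − 98.68) × 0.900865 = 0.9768
Value = R$0.98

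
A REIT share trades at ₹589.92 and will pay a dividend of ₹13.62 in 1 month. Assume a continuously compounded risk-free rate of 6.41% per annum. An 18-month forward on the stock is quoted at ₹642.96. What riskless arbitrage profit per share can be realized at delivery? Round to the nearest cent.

PV(dividends) I = 13.62·e^(−0.0641·1/12) = 13.5474
Fair forward F* = (S − I)·e^(rT) = (589.92 − 13.5474)·e^0.096150 = 576.3726 × 1.100924 = 634.5424
Market ₹642.96 > fair 634.5424: forward overpriced → cash-and-carry (borrow at r, buy the stock and collect the dividends, short the forward).
Profit at T = |F_mkt − F*| = |642.96 − 634.5424| = ₹8.42 per share

₹8.42 per share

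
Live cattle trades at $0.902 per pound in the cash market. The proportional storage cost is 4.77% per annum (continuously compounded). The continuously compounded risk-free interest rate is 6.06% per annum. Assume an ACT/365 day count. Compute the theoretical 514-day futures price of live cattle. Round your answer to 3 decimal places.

$1.051 per pound

Net carry = r + u − y = 0.0606 + 0.0477 − 0.0000 = 0.1083
F = S·e^((r+u−y)T) = 0.902 · e^(0.1083 × 514/365) = 0.902 · e^0.152510
= 0.902 × 1.164754 = $1.051 per pound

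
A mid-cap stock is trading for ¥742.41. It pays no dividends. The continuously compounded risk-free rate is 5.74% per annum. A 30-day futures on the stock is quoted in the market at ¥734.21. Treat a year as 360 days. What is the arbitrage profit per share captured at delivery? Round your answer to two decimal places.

¥11.76 per share

Fair futures: F* = S·e^(carry·T), with carry = r = 0.0574
F* = 742.41 · e^(0.0574 × 30/360) = 742.41 · e^0.004783 = 742.41 × 1.004794 = ¥745.9691
Market ¥734.21 < fair ¥745.9691: forward underpriced → reverse cash-and-carry (short spot, go long the forward).
At maturity, profit = |F_mkt − F*| = |734.21 − 745.9691| = ¥11.76 per share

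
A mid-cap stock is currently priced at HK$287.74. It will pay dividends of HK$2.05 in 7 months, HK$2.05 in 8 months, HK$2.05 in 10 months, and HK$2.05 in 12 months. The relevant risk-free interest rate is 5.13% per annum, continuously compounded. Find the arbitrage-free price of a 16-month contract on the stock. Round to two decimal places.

PV(dividends) I = 2.05·e^(−0.0513·7/12) + 2.05·e^(−0.0513·8/12) + 2.05·e^(−0.0513·10/12) + 2.05·e^(−0.0513·12/12)
I = 1.9896 + 1.9811 + 1.9642 + 1.9475 = 7.8824
F = (S − I)·e^(rT) = (287.74 − 7.8824) · e^(0.0513·16/12)
= 279.8576 · e^0.068400 = 279.8576 × 1.070794 = HK$299.67

HK$299.67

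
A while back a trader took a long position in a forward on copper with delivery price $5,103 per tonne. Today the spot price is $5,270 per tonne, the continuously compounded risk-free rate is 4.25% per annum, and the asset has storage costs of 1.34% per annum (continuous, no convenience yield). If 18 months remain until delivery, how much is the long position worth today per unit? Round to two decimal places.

$589.16 per tonne

Current fair forward for the remaining 18 months: F = S·e^((r + u)·T), (r + u) = 0.0425 + 0.0134 = 0.0559
F = 5270 · e^(0.0559 × 18/12) = 5270 × 1.08746576 = 5730.9446
Value of long forward = (F − K)·e^(−rT) = (5730.9446 − 5103) · e^(−0.0425·18/12)
= 627.9446 × 0.93823953 = 589.16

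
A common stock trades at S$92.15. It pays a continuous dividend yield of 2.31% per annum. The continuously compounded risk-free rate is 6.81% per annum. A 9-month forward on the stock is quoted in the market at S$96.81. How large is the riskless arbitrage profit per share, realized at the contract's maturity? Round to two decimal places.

S$1.50 per share

Fair forward: F* = S·e^(carry·T), with carry = (r − q) = 0.0681 − 0.0231 = 0.0450
F* = 92.15 · e^(0.0450 × 9/12) = 92.15 · e^0.033750 = 92.15 × 1.034326 = S$95.3131
Market S$96.81 > fair S$95.3131: forward overpriced → cash-and-carry (buy spot, short the forward).
At maturity, profit = |F_mkt − F*| = |96.81 − 95.3131| = S$1.50 per share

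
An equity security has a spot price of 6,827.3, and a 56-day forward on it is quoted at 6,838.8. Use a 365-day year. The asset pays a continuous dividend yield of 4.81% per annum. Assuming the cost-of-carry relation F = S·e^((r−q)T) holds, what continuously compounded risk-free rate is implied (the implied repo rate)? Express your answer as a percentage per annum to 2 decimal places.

From F = S·e^((r−q)T): (r − q) = ln(F/S)/T
ln(6838.8/6827.3) = ln(1.001684) = 0.001683
(r − q) = 0.001683 / (56/365) = 0.010970
r = ln(F/S)/T + q = 0.010970 + 0.0481 = 0.059070
r = 5.91%

5.91%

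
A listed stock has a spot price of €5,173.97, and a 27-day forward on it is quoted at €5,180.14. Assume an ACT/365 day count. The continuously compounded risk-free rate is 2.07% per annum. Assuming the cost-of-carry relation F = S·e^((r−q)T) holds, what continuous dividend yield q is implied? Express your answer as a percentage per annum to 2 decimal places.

From F = S·e^((r−q)T): (r − q) = ln(F/S)/T
ln(5180.14/5173.97) = ln(1.001193) = 0.001192
(r − q) = 0.001192 / (27/365) = 0.016114
q = r − ln(F/S)/T = 0.0207 − 0.016114 = 0.004586
q = 0.46%

0.46%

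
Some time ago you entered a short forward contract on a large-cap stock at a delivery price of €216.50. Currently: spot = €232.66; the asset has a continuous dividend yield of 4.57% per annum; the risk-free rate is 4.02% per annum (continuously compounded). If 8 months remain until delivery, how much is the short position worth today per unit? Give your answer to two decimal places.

-€14.90

Current fair forward for the remaining 8 months: F = S·e^((r − q)·T), (r − q) = 0.0402 − 0.0457 = -0.0055
F = 232.66 · e^(-0.0055 × 8/12) = 232.66 × 0.996340 = 231.8085
Value of long forward = (F − K)·e^(−rT) = (231.8085 − 216.50) · e^(−0.0402·8/12)
= 15.3085 × 0.973556 = 14.90
Short position value = −(long value) = -€14.90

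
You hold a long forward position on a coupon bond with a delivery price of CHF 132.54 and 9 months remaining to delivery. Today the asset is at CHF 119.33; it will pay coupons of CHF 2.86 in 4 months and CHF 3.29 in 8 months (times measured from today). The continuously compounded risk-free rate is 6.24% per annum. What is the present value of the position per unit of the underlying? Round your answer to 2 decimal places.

PV(remaining coupons) I = 2.86·e^(−0.0624·4/12) + 3.29·e^(−0.0624·8/12) = 5.9571
Current forward F = (S − I)·e^(rT) = (119.33 − 5.9571)·e^(0.0624·9/12) = 113.3729 × 1.047912 = 118.8048
Value (long) = (F − K)·e^(−rT) = (118.8048 − 132.54) × 0.954278 = -13.1072
Value = -CHF 13.11

-CHF 13.11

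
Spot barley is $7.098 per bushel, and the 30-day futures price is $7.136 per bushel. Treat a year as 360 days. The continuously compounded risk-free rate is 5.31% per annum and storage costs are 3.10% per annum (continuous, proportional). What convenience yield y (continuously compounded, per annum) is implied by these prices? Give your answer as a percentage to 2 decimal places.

F = S·e^((r+u−y)T) ⇒ (r+u−y) = ln(F/S)/T
ln(7.136/7.098) = 0.005339; /T ⇒ 0.064068
y = r + u − ln(F/S)/T = 0.0531 + 0.0310 − 0.064068 = 0.020032
y = 2.00%

2.00%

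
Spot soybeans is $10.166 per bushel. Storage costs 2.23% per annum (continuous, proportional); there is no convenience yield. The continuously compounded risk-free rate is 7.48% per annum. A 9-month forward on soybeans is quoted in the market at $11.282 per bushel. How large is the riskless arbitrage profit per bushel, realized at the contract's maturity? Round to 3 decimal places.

Fair forward: F* = S·e^(carry·T), with carry = (r + u) = 0.0748 + 0.0223 = 0.0971
F* = 10.166 · e^(0.0971 × 9/12) = 10.166 · e^0.072825 = 10.166 × 1.075542 = $10.9340
Market $11.282 > fair $10.9340: forward overpriced → cash-and-carry (buy spot, short the forward).
At maturity, profit = |F_mkt − F*| = |11.282 − 10.9340| = $0.348 per bushel

$0.348 per bushel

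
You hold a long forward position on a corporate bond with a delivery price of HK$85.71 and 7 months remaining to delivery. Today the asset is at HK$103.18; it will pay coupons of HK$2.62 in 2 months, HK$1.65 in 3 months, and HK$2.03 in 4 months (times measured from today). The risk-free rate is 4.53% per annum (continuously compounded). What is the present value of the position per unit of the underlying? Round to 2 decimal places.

PV(remaining coupons) I = 2.62·e^(−0.0453·2/12) + 1.65·e^(−0.0453·3/12) + 2.03·e^(−0.0453·4/12) = 6.2313
Current forward F = (S − I)·e^(rT) = (103.18 − 6.2313)·e^(0.0453·7/12) = 96.9487 × 1.026777 = 99.5447
Value (long) = (F − K)·e^(−rT) = (99.5447 − 85.71) × 0.973921 = 13.4739
Value = HK$13.47

HK$13.47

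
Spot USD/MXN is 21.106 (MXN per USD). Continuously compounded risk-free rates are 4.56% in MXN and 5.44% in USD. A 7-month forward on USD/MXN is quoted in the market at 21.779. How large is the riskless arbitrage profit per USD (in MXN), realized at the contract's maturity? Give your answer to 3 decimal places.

0.781 per USD (in MXN)

Fair forward: F* = S·e^(carry·T), with carry = (r_MXN − r_USD) = 0.0456 − 0.0544 = -0.0088
F* = 21.106 · e^(-0.0088 × 7/12) = 21.106 · e^-0.005133 = 21.106 × 0.994880 = 20.9979
Market 21.779 > fair 20.9979: forward overpriced → cash-and-carry (buy spot, short the forward).
At maturity, profit = |F_mkt − F*| = |21.779 − 20.9979| = 0.781 per USD (in MXN)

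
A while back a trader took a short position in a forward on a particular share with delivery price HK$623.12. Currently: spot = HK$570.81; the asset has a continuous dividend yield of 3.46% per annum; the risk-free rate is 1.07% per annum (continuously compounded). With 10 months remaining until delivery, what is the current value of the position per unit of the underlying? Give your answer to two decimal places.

HK$63.00

Current fair forward for the remaining 10 months: F = S·e^((r − q)·T), (r − q) = 0.0107 − 0.0346 = -0.0239
F = 570.81 · e^(-0.0239 × 10/12) = 570.81 × 0.980280 = 559.5536
Value of long forward = (F − K)·e^(−rT) = (559.5536 − 623.12) · e^(−0.0107·10/12)
= -63.5664 × 0.991123 = -63.00
Short position value = −(long value) = HK$63.00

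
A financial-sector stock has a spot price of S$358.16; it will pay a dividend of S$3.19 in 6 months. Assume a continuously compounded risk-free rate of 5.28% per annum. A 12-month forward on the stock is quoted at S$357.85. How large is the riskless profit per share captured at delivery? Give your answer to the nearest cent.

PV(dividends) I = 3.19·e^(−0.0528·6/12) = 3.1069
Fair forward F* = (S − I)·e^(rT) = (358.16 − 3.1069)·e^0.052800 = 355.0531 × 1.054219 = 374.3037
Market S$357.85 < fair 374.3037: forward underpriced → reverse cash-and-carry (short the stock, invest proceeds at r, pay the dividends, go long the forward).
Profit at T = |F_mkt − F*| = |357.85 − 374.3037| = S$16.45 per share

S$16.45 per share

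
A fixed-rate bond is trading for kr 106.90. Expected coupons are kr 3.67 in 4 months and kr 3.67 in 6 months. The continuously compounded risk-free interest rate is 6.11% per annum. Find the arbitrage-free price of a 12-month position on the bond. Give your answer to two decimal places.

kr 106.03

PV(coupons) I = 3.67·e^(−0.0611·4/12) + 3.67·e^(−0.0611·6/12)
I = 3.5960 + 3.5596 = 7.1556
F = (S − I)·e^(rT) = (106.90 − 7.1556) · e^(0.0611·12/12)
= 99.7444 · e^0.061100 = 99.7444 × 1.063005 = kr 106.03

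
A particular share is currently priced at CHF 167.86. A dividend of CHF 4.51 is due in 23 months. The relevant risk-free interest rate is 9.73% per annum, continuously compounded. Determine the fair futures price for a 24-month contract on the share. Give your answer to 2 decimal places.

PV(dividends) I = 4.51·e^(−0.0973·23/12)
I = 3.7427
F = (S − I)·e^(rT) = (167.86 − 3.7427) · e^(0.0973·24/12)
= 164.1173 · e^0.194600 = 164.1173 × 1.214825 = CHF 199.37

CHF 199.37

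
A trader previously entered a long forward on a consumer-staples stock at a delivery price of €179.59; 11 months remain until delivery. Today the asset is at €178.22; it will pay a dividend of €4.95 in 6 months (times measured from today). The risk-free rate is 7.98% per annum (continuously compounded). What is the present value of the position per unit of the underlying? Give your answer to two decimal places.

PV(remaining dividends) I = 4.95·e^(−0.0798·6/12) = 4.7564
Current forward F = (S − I)·e^(rT) = (178.22 − 4.7564)·e^(0.0798·11/12) = 173.4636 × 1.075892 = 186.6281
Value (long) = (F − K)·e^(−rT) = (186.6281 − 179.59) × 0.929461 = 6.5416
Value = €6.54

€6.54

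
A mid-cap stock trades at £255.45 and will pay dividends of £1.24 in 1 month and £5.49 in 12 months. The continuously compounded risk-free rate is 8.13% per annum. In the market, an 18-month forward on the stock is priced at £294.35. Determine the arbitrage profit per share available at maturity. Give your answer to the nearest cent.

£12.88 per share

PV(dividends) I = 1.24·e^(−0.0813·1/12) + 5.49·e^(−0.0813·12/12) = 6.2930
Fair forward F* = (S − I)·e^(rT) = (255.45 − 6.2930)·e^0.121950 = 249.1570 × 1.129698 = 281.4722
Market £294.35 > fair 281.4722: forward overpriced → cash-and-carry (borrow at r, buy the stock and collect the dividends, short the forward).
Profit at T = |F_mkt − F*| = |294.35 − 281.4722| = £12.88 per share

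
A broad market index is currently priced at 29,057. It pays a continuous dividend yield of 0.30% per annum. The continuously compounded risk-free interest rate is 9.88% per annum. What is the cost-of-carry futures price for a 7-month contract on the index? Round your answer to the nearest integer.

F = S·e^((r − q)T) = 29057 · e^((0.0988 − 0.0030) × 7/12)
= 29057 · e^0.055883 = 29057 × 1.057474
F = 30,727

30,727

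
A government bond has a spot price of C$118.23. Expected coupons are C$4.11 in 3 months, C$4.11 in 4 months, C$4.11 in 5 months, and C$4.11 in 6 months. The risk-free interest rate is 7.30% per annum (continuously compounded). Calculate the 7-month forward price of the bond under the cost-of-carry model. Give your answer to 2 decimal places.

PV(coupons) I = 4.11·e^(−0.0730·3/12) + 4.11·e^(−0.0730·4/12) + 4.11·e^(−0.0730·5/12) + 4.11·e^(−0.0730·6/12)
I = 4.0357 + 4.0112 + 3.9869 + 3.9627 = 15.9965
F = (S − I)·e^(rT) = (118.23 − 15.9965) · e^(0.0730·7/12)
= 102.2335 · e^0.042583 = 102.2335 × 1.043503 = C$106.68

C$106.68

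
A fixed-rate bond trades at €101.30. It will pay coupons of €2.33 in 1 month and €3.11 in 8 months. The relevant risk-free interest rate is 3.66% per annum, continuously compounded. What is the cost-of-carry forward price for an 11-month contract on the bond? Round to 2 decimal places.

€99.22

PV(coupons) I = 2.33·e^(−0.0366·1/12) + 3.11·e^(−0.0366·8/12)
I = 2.3229 + 3.0350 = 5.3579
F = (S − I)·e^(rT) = (101.30 − 5.3579) · e^(0.0366·11/12)
= 95.9421 · e^0.033550 = 95.9421 × 1.034119 = €99.22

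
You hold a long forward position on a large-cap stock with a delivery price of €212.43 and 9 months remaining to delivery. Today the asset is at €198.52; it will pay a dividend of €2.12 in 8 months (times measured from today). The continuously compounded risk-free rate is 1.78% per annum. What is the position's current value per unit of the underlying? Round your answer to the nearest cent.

-€13.19

PV(remaining dividends) I = 2.12·e^(−0.0178·8/12) = 2.0950
Current forward F = (S − I)·e^(rT) = (198.52 − 2.0950)·e^(0.0178·9/12) = 196.4250 × 1.013440 = 199.0650
Value (long) = (F − K)·e^(−rT) = (199.0650 − 212.43) × 0.986739 = -13.1878
Value = -€13.19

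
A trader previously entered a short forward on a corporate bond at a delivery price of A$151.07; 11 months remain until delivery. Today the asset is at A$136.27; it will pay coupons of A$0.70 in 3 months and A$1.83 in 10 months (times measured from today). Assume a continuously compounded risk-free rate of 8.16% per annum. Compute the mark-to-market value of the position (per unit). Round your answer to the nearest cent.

A$6.31

PV(remaining coupons) I = 0.70·e^(−0.0816·3/12) + 1.83·e^(−0.0816·10/12) = 2.3956
Current forward F = (S − I)·e^(rT) = (136.27 − 2.3956)·e^(0.0816·11/12) = 133.8744 × 1.077669 = 144.2723
Value (long) = (F − K)·e^(−rT) = (144.2723 − 151.07) × 0.927929 = -6.3078
Short position value = −(long value) = A$6.31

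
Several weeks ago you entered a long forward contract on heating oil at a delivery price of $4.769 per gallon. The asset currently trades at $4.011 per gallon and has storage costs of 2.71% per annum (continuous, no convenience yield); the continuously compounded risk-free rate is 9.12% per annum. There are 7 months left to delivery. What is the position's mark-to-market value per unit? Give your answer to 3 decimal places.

Current fair forward for the remaining 7 months: F = S·e^((r + u)·T), (r + u) = 0.0912 + 0.0271 = 0.1183
F = 4.011 · e^(0.1183 × 7/12) = 4.011 × 1.071445 = 4.2976
Value of long forward = (F − K)·e^(−rT) = (4.2976 − 4.769) · e^(−0.0912·7/12)
= -0.4714 × 0.948190 = -0.447

-$0.447 per gallon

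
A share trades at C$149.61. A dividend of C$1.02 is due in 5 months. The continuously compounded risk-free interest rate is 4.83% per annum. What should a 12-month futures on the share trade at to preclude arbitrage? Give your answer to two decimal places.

PV(dividends) I = 1.02·e^(−0.0483·5/12)
I = 0.9997
F = (S − I)·e^(rT) = (149.61 − 0.9997) · e^(0.0483·12/12)
= 148.6103 · e^0.048300 = 148.6103 × 1.049485 = C$155.96

C$155.96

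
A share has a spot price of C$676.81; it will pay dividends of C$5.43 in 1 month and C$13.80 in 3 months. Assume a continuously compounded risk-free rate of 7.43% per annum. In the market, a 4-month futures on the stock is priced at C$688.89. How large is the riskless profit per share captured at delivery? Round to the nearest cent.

C$14.53 per share

PV(dividends) I = 5.43·e^(−0.0743·1/12) + 13.80·e^(−0.0743·3/12) = 18.9425
Fair futures F* = (S − I)·e^(rT) = (676.81 − 18.9425)·e^0.024767 = 657.8675 × 1.025076 = 674.3642
Market C$688.89 > fair 674.3642: forward overpriced → cash-and-carry (borrow at r, buy the stock and collect the dividends, short the forward).
Profit at T = |F_mkt − F*| = |688.89 − 674.3642| = C$14.53 per share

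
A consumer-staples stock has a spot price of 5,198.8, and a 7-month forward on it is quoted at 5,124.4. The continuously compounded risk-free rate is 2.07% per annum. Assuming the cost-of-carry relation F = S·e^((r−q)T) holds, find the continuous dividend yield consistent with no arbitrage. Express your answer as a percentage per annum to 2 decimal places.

4.54%

From F = S·e^((r−q)T): (r − q) = ln(F/S)/T
ln(5124.4/5198.8) = ln(0.985689) = -0.014414
(r − q) = -0.014414 / (7/12) = -0.024710
q = r − ln(F/S)/T = 0.0207 + 0.024710 = 0.045410
q = 4.54%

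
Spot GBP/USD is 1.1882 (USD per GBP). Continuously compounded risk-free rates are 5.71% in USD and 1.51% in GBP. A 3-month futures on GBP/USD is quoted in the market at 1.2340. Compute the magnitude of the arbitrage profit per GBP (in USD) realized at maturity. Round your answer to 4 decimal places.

Fair futures: F* = S·e^(carry·T), with carry = (r_USD − r_GBP) = 0.0571 − 0.0151 = 0.0420
F* = 1.1882 · e^(0.0420 × 3/12) = 1.1882 · e^0.010500 = 1.1882 × 1.010555 = 1.2007
Market 1.2340 > fair 1.2007: forward overpriced → cash-and-carry (buy spot, short the forward).
At maturity, profit = |F_mkt − F*| = |1.2340 − 1.2007| = 0.0333 per GBP (in USD)

0.0333 per GBP (in USD)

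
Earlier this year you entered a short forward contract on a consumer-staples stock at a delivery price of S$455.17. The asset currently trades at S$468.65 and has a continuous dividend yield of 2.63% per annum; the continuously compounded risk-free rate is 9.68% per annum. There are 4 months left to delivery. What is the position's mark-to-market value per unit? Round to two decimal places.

-S$23.84

Current fair forward for the remaining 4 months: F = S·e^((r − q)·T), (r − q) = 0.0968 − 0.0263 = 0.0705
F = 468.65 · e^(0.0705 × 4/12) = 468.65 × 1.023778 = 479.7936
Value of long forward = (F − K)·e^(−rT) = (479.7936 − 455.17) · e^(−0.0968·4/12)
= 24.6236 × 0.968248 = 23.84
Short position value = −(long value) = -S$23.84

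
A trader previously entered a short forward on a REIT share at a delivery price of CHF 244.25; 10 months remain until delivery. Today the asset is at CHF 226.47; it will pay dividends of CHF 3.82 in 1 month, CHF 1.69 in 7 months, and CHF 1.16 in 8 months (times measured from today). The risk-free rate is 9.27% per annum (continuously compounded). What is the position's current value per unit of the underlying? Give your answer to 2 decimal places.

PV(remaining dividends) I = 3.82·e^(−0.0927·1/12) + 1.69·e^(−0.0927·7/12) + 1.16·e^(−0.0927·8/12) = 6.4821
Current forward F = (S − I)·e^(rT) = (226.47 − 6.4821)·e^(0.0927·10/12) = 219.9879 × 1.080312 = 237.6556
Value (long) = (F − K)·e^(−rT) = (237.6556 − 244.25) × 0.925658 = -6.1042
Short position value = −(long value) = CHF 6.10

CHF 6.10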